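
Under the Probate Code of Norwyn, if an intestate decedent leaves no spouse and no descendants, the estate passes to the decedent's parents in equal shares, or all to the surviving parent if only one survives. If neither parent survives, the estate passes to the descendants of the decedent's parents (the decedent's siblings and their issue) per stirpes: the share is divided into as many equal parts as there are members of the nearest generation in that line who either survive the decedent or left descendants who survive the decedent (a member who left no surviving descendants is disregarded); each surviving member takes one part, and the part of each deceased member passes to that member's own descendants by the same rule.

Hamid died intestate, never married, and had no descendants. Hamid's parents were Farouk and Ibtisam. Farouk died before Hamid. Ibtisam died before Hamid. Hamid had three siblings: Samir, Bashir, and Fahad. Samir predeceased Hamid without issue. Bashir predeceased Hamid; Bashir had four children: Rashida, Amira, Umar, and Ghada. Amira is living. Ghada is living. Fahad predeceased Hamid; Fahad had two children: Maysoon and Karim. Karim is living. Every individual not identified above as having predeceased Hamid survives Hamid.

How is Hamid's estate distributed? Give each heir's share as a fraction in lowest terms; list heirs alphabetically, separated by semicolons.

Amira 1/8; Ghada 1/8; Karim 1/4; Maysoon 1/4; Rashida 1/8; Umar 1/8

Neither parent survives and there are no descendants, so the estate passes to Hamid's siblings and their issue per stirpes.
Samir left no surviving issue, so that branch lapses and is disregarded.
The estate is divided into 2 equal shares of 1/2 among Bashir, Fahad.
Bashir predeceased; the 1/2 allotted to Bashir's branch passes to Bashir's issue by representation.
The 1/2 is divided into 4 equal shares of 1/8 among Rashida, Amira, Umar, Ghada.
Rashida is living and takes 1/8.
Amira is living and takes 1/8.
Umar is living and takes 1/8.
Ghada is living and takes 1/8.
Fahad predeceased; the 1/2 allotted to Fahad's branch passes to Fahad's issue by representation.
The 1/2 is divided into 2 equal shares of 1/4 among Maysoon, Karim.
Maysoon is living and takes 1/4.
Karim is living and takes 1/4.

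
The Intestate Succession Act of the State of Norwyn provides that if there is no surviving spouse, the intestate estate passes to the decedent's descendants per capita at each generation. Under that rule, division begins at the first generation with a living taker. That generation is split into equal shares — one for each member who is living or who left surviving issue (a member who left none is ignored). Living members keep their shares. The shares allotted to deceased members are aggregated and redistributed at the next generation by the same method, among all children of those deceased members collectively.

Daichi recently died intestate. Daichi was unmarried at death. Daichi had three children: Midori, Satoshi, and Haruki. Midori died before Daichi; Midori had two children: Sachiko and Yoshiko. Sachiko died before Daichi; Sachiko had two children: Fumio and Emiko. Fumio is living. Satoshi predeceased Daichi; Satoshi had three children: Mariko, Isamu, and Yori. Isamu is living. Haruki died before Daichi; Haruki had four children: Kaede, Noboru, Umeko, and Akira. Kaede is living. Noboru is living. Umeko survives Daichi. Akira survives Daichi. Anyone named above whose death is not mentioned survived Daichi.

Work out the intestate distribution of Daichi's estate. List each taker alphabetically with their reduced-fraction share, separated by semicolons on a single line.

Akira 1/9; Emiko 1/18; Fumio 1/18; Isamu 1/9; Kaede 1/9; Mariko 1/9; Noboru 1/9; Umeko 1/9; Yori 1/9; Yoshiko 1/9

There is no surviving spouse, so the entire estate passes to Daichi's descendants per capita at each generation.
No one at generation 1 (Midori, Satoshi, Haruki) is living; moving to the next generation.
At generation 2 (Sachiko, Yoshiko, Mariko, Isamu, Yori, Kaede, Noboru, Umeko, Akira) there are 9 shares of (1)/9 = 1/9 each.
Living: Yoshiko, Mariko, Isamu, Yori, Kaede, Noboru, Umeko, and Akira — each takes 1/9.
Deceased: Sachiko. That 1/9 share is carried to generation 3.
At generation 3 (Fumio, Emiko) there are 2 shares of (1/9)/2 = 1/18 each.
Living: Fumio and Emiko — each takes 1/18.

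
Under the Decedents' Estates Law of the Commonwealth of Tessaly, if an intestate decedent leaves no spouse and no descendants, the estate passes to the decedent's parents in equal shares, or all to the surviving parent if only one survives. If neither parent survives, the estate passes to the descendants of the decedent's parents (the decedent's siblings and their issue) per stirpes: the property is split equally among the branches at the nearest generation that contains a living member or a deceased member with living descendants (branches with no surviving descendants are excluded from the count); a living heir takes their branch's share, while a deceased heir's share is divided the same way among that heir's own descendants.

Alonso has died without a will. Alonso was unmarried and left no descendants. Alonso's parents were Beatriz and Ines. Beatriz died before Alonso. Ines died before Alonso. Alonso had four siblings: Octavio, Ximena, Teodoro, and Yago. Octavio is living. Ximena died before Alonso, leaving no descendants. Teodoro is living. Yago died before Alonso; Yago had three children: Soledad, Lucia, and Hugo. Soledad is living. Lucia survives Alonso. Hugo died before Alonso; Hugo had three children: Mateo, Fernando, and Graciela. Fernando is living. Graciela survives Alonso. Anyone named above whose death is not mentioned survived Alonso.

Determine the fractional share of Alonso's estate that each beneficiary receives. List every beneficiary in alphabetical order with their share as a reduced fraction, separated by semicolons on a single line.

Fernando 1/27; Graciela 1/27; Lucia 1/9; Mateo 1/27; Octavio 1/3; Soledad 1/9; Teodoro 1/3

Neither parent survives and there are no descendants, so the estate passes to Alonso's siblings and their issue per stirpes.
Ximena left no surviving issue, so that branch lapses and is disregarded.
The estate is divided into 3 equal shares of 1/3 among Octavio, Teodoro, Yago.
Octavio is living and takes 1/3.
Teodoro is living and takes 1/3.
Yago predeceased; the 1/3 allotted to Yago's branch passes to Yago's issue by representation.
The 1/3 is divided into 3 equal shares of 1/9 among Soledad, Lucia, Hugo.
Soledad is living and takes 1/9.
Lucia is living and takes 1/9.
Hugo predeceased; the 1/9 allotted to Hugo's branch passes to Hugo's issue by representation.
The 1/9 is divided into 3 equal shares of 1/27 among Mateo, Fernando, Graciela.
Mateo is living and takes 1/27.
Fernando is living and takes 1/27.
Graciela is living and takes 1/27.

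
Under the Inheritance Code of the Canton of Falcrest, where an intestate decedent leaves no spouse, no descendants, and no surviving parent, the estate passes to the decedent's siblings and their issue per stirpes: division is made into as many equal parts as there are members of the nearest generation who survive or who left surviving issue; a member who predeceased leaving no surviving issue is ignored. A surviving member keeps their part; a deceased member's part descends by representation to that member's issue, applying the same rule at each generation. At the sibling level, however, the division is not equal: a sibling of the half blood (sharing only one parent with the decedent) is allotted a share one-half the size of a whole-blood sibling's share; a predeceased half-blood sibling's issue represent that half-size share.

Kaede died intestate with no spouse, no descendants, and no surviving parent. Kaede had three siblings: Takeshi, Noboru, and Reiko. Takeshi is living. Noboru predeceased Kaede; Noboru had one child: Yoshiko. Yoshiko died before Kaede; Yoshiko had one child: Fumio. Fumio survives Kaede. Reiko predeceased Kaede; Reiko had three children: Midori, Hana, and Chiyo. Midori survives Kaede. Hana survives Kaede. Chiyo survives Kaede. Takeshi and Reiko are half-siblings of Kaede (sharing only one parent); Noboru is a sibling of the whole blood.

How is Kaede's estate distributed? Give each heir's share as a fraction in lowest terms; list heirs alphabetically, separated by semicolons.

Chiyo 1/12; Fumio 1/2; Hana 1/12; Midori 1/12; Takeshi 1/4

No spouse, descendants, or parent survives, so the estate passes to Kaede's siblings per stirpes.
Half-blood siblings count for one-half the weight of whole-blood siblings at the initial division.
Dividing 1 in proportion to weights (total weight 2): Takeshi (weight 1/2) → 1/4; Noboru (weight 1) → 1/2; Reiko (weight 1/2) → 1/4.
Takeshi is living and takes 1/4.
Noboru predeceased; the 1/2 allotted to Noboru's branch passes to Noboru's issue by representation.
Yoshiko's line is the sole branch at this level, so the full 1/2 passes to Yoshiko's issue by representation.
Fumio is the sole taker at this level and receives the full 1/2.
Reiko predeceased; the 1/4 allotted to Reiko's branch passes to Reiko's issue by representation.
The 1/4 is divided into 3 equal shares of 1/12 among Midori, Hana, Chiyo.
Midori is living and takes 1/12.
Hana is living and takes 1/12.
Chiyo is living and takes 1/12.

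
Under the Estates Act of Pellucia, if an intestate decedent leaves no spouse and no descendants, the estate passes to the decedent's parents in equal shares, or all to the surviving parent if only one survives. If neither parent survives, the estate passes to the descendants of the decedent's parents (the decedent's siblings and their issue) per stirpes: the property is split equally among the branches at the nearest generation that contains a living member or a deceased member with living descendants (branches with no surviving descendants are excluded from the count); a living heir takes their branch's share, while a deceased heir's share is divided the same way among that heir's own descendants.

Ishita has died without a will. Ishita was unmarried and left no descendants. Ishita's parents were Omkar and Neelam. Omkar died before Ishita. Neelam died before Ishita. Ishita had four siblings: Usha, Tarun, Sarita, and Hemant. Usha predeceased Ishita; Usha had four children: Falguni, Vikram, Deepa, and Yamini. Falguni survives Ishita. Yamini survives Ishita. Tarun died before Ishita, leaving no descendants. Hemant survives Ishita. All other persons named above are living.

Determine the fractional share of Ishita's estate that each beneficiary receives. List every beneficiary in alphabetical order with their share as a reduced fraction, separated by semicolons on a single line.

Deepa 1/12; Falguni 1/12; Hemant 1/3; Sarita 1/3; Vikram 1/12; Yamini 1/12

Neither parent survives and there are no descendants, so the estate passes to Ishita's siblings and their issue per stirpes.
Tarun left no surviving issue, so that branch lapses and is disregarded.
The estate is divided into 3 equal shares of 1/3 among Usha, Sarita, Hemant.
Usha predeceased; the 1/3 allotted to Usha's branch passes to Usha's issue by representation.
The 1/3 is divided into 4 equal shares of 1/12 among Falguni, Vikram, Deepa, Yamini.
Falguni is living and takes 1/12.
Vikram is living and takes 1/12.
Deepa is living and takes 1/12.
Yamini is living and takes 1/12.
Sarita is living and takes 1/3.
Hemant is living and takes 1/3.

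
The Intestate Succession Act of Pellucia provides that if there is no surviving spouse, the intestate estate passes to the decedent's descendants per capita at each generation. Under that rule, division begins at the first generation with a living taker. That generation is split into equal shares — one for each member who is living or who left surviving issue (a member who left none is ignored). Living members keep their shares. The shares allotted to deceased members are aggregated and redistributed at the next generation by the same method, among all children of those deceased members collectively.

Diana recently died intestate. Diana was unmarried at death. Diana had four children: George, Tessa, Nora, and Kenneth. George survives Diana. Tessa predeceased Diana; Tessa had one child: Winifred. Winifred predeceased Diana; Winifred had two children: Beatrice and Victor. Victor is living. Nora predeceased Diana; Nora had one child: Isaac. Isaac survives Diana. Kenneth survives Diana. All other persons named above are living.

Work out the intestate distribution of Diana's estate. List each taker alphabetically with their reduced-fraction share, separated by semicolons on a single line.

There is no surviving spouse, so the entire estate passes to Diana's descendants per capita at each generation.
At generation 1 (George, Tessa, Nora, Kenneth) there are 4 shares of (1)/4 = 1/4 each.
Living: George and Kenneth — each takes 1/4.
Deceased: Tessa and Nora. Their combined 1/2 is pooled and carried to generation 2.
At generation 2 (Winifred, Isaac) there are 2 shares of (1/2)/2 = 1/4 each.
Living: Isaac — each takes 1/4.
Deceased: Winifred. That 1/4 share is carried to generation 3.
At generation 3 (Beatrice, Victor) there are 2 shares of (1/4)/2 = 1/8 each.
Living: Beatrice and Victor — each takes 1/8.

Beatrice 1/8; George 1/4; Isaac 1/4; Kenneth 1/4; Victor 1/8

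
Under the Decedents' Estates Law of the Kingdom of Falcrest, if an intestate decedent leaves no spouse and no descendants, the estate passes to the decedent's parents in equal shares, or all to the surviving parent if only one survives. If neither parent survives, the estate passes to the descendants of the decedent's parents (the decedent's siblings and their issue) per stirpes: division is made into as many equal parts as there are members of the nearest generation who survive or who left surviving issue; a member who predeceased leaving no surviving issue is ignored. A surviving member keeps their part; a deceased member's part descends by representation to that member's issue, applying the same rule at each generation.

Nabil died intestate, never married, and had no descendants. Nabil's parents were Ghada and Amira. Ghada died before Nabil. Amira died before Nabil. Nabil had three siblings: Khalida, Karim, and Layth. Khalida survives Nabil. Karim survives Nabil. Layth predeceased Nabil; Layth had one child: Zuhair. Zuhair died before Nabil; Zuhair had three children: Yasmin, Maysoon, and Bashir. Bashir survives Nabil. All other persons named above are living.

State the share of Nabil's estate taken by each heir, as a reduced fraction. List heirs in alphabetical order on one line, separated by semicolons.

Bashir 1/9; Karim 1/3; Khalida 1/3; Maysoon 1/9; Yasmin 1/9

Neither parent survives and there are no descendants, so the estate passes to Nabil's siblings and their issue per stirpes.
The estate is divided into 3 equal shares of 1/3 among Khalida, Karim, Layth.
Khalida is living and takes 1/3.
Karim is living and takes 1/3.
Layth predeceased; the 1/3 allotted to Layth's branch passes to Layth's issue by representation.
Zuhair's line is the sole branch at this level, so the full 1/3 passes to Zuhair's issue by representation.
The 1/3 is divided into 3 equal shares of 1/9 among Yasmin, Maysoon, Bashir.
Yasmin is living and takes 1/9.
Maysoon is living and takes 1/9.
Bashir is living and takes 1/9.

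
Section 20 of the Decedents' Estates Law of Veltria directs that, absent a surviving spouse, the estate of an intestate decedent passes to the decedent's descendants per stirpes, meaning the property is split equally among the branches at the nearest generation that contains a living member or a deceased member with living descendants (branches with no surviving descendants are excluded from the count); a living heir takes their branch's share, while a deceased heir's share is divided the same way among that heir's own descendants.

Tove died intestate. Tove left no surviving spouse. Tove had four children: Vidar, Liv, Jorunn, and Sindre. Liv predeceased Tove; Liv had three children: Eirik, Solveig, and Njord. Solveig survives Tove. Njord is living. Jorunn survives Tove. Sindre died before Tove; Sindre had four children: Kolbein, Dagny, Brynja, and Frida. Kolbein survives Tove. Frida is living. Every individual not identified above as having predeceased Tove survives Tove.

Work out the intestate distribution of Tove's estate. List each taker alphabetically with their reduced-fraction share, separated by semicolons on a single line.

Brynja 1/16; Dagny 1/16; Eirik 1/12; Frida 1/16; Jorunn 1/4; Kolbein 1/16; Njord 1/12; Solveig 1/12; Vidar 1/4

There is no surviving spouse, so the entire estate passes to Tove's descendants per stirpes.
The estate is divided into 4 equal shares of 1/4 among Vidar, Liv, Jorunn, Sindre.
Vidar is living and takes 1/4.
Liv predeceased; the 1/4 allotted to Liv's branch passes to Liv's issue by representation.
The 1/4 is divided into 3 equal shares of 1/12 among Eirik, Solveig, Njord.
Eirik is living and takes 1/12.
Solveig is living and takes 1/12.
Njord is living and takes 1/12.
Jorunn is living and takes 1/4.
Sindre predeceased; the 1/4 allotted to Sindre's branch passes to Sindre's issue by representation.
The 1/4 is divided into 4 equal shares of 1/16 among Kolbein, Dagny, Brynja, Frida.
Kolbein is living and takes 1/16.
Dagny is living and takes 1/16.
Brynja is living and takes 1/16.
Frida is living and takes 1/16.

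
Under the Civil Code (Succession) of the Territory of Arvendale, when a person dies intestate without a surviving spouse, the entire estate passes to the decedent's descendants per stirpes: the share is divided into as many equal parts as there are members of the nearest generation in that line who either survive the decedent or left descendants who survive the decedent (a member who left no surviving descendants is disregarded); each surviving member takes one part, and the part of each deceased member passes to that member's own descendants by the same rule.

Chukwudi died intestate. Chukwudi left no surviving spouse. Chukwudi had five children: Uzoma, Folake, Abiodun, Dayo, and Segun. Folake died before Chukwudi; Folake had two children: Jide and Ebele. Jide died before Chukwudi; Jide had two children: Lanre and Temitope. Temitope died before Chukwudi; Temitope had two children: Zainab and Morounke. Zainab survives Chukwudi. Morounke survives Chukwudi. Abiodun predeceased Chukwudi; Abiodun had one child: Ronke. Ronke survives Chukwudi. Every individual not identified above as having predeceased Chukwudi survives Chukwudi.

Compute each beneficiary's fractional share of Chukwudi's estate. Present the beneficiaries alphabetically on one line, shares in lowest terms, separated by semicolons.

Dayo 1/5; Ebele 1/10; Lanre 1/20; Morounke 1/40; Ronke 1/5; Segun 1/5; Uzoma 1/5; Zainab 1/40

There is no surviving spouse, so the entire estate passes to Chukwudi's descendants per stirpes.
The estate is divided into 5 equal shares of 1/5 among Uzoma, Folake, Abiodun, Dayo, Segun.
Uzoma is living and takes 1/5.
Folake predeceased; the 1/5 allotted to Folake's branch passes to Folake's issue by representation.
The 1/5 is divided into 2 equal shares of 1/10 among Jide, Ebele.
Jide predeceased; the 1/10 allotted to Jide's branch passes to Jide's issue by representation.
The 1/10 is divided into 2 equal shares of 1/20 among Lanre, Temitope.
Lanre is living and takes 1/20.
Temitope predeceased; the 1/20 allotted to Temitope's branch passes to Temitope's issue by representation.
The 1/20 is divided into 2 equal shares of 1/40 among Zainab, Morounke.
Zainab is living and takes 1/40.
Morounke is living and takes 1/40.
Ebele is living and takes 1/10.
Abiodun predeceased; the 1/5 allotted to Abiodun's branch passes to Abiodun's issue by representation.
Ronke is the sole taker at this level and receives the full 1/5.
Dayo is living and takes 1/5.
Segun is living and takes 1/5.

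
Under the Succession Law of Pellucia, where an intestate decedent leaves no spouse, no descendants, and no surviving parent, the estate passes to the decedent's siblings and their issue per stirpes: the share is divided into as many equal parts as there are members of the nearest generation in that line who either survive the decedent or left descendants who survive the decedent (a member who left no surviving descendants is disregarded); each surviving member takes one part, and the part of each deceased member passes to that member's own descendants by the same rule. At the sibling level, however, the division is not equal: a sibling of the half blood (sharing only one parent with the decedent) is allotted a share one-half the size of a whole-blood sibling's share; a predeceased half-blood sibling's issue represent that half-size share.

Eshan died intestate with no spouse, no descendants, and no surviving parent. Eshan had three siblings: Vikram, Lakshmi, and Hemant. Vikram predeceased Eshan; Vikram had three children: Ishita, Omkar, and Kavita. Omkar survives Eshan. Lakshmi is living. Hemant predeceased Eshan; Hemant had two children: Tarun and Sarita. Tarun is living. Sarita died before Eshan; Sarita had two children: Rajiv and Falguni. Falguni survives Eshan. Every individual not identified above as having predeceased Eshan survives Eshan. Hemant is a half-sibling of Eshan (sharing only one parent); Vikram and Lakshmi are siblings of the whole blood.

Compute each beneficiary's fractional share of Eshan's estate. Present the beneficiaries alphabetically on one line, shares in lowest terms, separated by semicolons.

Falguni 1/20; Ishita 2/15; Kavita 2/15; Lakshmi 2/5; Omkar 2/15; Rajiv 1/20; Tarun 1/10

No spouse, descendants, or parent survives, so the estate passes to Eshan's siblings per stirpes.
Half-blood siblings count for one-half the weight of whole-blood siblings at the initial division.
Dividing 1 in proportion to weights (total weight 5/2): Vikram (weight 1) → 2/5; Lakshmi (weight 1) → 2/5; Hemant (weight 1/2) → 1/5.
Vikram predeceased; the 2/5 allotted to Vikram's branch passes to Vikram's issue by representation.
The 2/5 is divided into 3 equal shares of 2/15 among Ishita, Omkar, Kavita.
Ishita is living and takes 2/15.
Omkar is living and takes 2/15.
Kavita is living and takes 2/15.
Lakshmi is living and takes 2/5.
Hemant predeceased; the 1/5 allotted to Hemant's branch passes to Hemant's issue by representation.
The 1/5 is divided into 2 equal shares of 1/10 among Tarun, Sarita.
Tarun is living and takes 1/10.
Sarita predeceased; the 1/10 allotted to Sarita's branch passes to Sarita's issue by representation.
The 1/10 is divided into 2 equal shares of 1/20 among Rajiv, Falguni.
Rajiv is living and takes 1/20.
Falguni is living and takes 1/20.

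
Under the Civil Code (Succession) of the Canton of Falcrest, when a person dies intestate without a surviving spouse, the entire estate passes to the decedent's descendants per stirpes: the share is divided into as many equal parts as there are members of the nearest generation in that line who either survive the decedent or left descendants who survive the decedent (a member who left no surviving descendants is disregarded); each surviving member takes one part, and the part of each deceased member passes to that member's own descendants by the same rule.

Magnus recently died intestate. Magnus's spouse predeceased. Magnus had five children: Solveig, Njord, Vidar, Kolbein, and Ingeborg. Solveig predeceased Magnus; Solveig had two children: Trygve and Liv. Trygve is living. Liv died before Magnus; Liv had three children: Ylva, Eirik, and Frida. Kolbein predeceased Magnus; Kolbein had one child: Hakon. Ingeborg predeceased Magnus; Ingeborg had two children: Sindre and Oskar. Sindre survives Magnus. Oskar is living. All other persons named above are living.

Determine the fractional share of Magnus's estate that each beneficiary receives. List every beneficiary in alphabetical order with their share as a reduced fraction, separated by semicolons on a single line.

Eirik 1/30; Frida 1/30; Hakon 1/5; Njord 1/5; Oskar 1/10; Sindre 1/10; Trygve 1/10; Vidar 1/5; Ylva 1/30

There is no surviving spouse, so the entire estate passes to Magnus's descendants per stirpes.
The estate is divided into 5 equal shares of 1/5 among Solveig, Njord, Vidar, Kolbein, Ingeborg.
Solveig predeceased; the 1/5 allotted to Solveig's branch passes to Solveig's issue by representation.
The 1/5 is divided into 2 equal shares of 1/10 among Trygve, Liv.
Trygve is living and takes 1/10.
Liv predeceased; the 1/10 allotted to Liv's branch passes to Liv's issue by representation.
The 1/10 is divided into 3 equal shares of 1/30 among Ylva, Eirik, Frida.
Ylva is living and takes 1/30.
Eirik is living and takes 1/30.
Frida is living and takes 1/30.
Njord is living and takes 1/5.
Vidar is living and takes 1/5.
Kolbein predeceased; the 1/5 allotted to Kolbein's branch passes to Kolbein's issue by representation.
Hakon is the sole taker at this level and receives the full 1/5.
Ingeborg predeceased; the 1/5 allotted to Ingeborg's branch passes to Ingeborg's issue by representation.
The 1/5 is divided into 2 equal shares of 1/10 among Sindre, Oskar.
Sindre is living and takes 1/10.
Oskar is living and takes 1/10.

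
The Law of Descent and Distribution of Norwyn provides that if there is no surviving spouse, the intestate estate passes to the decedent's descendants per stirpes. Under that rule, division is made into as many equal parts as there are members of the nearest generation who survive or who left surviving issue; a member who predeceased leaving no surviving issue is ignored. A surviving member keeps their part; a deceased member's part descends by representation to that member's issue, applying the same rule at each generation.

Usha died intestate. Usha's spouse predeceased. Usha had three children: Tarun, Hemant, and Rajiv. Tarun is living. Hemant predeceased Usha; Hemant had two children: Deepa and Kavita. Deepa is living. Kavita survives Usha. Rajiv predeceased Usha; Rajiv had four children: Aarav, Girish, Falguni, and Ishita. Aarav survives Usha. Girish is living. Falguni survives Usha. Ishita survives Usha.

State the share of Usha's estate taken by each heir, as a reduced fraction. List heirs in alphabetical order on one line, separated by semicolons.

There is no surviving spouse, so the entire estate passes to Usha's descendants per stirpes.
The estate is divided into 3 equal shares of 1/3 among Tarun, Hemant, Rajiv.
Tarun is living and takes 1/3.
Hemant predeceased; the 1/3 allotted to Hemant's branch passes to Hemant's issue by representation.
The 1/3 is divided into 2 equal shares of 1/6 among Deepa, Kavita.
Deepa is living and takes 1/6.
Kavita is living and takes 1/6.
Rajiv predeceased; the 1/3 allotted to Rajiv's branch passes to Rajiv's issue by representation.
The 1/3 is divided into 4 equal shares of 1/12 among Aarav, Girish, Falguni, Ishita.
Aarav is living and takes 1/12.
Girish is living and takes 1/12.
Falguni is living and takes 1/12.
Ishita is living and takes 1/12.

Aarav 1/12; Deepa 1/6; Falguni 1/12; Girish 1/12; Ishita 1/12; Kavita 1/6; Tarun 1/3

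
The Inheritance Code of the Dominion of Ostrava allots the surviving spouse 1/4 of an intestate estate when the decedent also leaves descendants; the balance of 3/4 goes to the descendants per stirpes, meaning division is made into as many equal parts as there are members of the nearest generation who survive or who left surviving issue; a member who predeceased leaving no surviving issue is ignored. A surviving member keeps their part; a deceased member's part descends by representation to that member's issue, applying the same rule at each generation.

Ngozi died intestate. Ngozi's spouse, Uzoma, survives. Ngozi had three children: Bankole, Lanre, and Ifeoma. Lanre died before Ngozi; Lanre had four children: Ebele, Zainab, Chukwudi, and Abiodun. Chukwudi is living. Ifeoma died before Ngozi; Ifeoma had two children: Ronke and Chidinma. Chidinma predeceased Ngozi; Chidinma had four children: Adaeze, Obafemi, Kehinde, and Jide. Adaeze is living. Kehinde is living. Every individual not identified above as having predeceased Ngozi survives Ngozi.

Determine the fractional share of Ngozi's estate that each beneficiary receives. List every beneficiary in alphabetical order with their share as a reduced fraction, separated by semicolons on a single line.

Uzoma, as surviving spouse, takes 1/4.
The remaining 3/4 passes to Ngozi's descendants per stirpes.
The 3/4 is divided into 3 equal shares of 1/4 among Bankole, Lanre, Ifeoma.
Bankole is living and takes 1/4.
Lanre predeceased; the 1/4 allotted to Lanre's branch passes to Lanre's issue by representation.
The 1/4 is divided into 4 equal shares of 1/16 among Ebele, Zainab, Chukwudi, Abiodun.
Ebele is living and takes 1/16.
Zainab is living and takes 1/16.
Chukwudi is living and takes 1/16.
Abiodun is living and takes 1/16.
Ifeoma predeceased; the 1/4 allotted to Ifeoma's branch passes to Ifeoma's issue by representation.
The 1/4 is divided into 2 equal shares of 1/8 among Ronke, Chidinma.
Ronke is living and takes 1/8.
Chidinma predeceased; the 1/8 allotted to Chidinma's branch passes to Chidinma's issue by representation.
The 1/8 is divided into 4 equal shares of 1/32 among Adaeze, Obafemi, Kehinde, Jide.
Adaeze is living and takes 1/32.
Obafemi is living and takes 1/32.
Kehinde is living and takes 1/32.
Jide is living and takes 1/32.

Abiodun 1/16; Adaeze 1/32; Bankole 1/4; Chukwudi 1/16; Ebele 1/16; Jide 1/32; Kehinde 1/32; Obafemi 1/32; Ronke 1/8; Uzoma 1/4; Zainab 1/16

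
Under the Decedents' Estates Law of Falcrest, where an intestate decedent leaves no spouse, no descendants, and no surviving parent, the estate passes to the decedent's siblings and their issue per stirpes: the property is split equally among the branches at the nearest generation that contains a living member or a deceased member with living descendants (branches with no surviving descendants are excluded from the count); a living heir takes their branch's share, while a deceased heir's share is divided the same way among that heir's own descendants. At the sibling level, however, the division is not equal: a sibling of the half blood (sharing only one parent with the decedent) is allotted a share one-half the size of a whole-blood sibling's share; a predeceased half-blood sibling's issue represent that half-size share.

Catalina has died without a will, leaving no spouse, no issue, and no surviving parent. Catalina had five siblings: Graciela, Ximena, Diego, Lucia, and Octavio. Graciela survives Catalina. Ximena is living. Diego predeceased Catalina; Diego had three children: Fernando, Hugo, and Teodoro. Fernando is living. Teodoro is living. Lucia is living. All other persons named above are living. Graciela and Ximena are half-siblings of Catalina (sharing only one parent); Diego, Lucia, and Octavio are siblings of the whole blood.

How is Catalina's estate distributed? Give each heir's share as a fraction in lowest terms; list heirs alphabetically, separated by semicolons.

No spouse, descendants, or parent survives, so the estate passes to Catalina's siblings per stirpes.
Half-blood siblings count for one-half the weight of whole-blood siblings at the initial division.
Dividing 1 in proportion to weights (total weight 4): Graciela (weight 1/2) → 1/8; Ximena (weight 1/2) → 1/8; Diego (weight 1) → 1/4; Lucia (weight 1) → 1/4; Octavio (weight 1) → 1/4.
Graciela is living and takes 1/8.
Ximena is living and takes 1/8.
Diego predeceased; the 1/4 allotted to Diego's branch passes to Diego's issue by representation.
The 1/4 is divided into 3 equal shares of 1/12 among Fernando, Hugo, Teodoro.
Fernando is living and takes 1/12.
Hugo is living and takes 1/12.
Teodoro is living and takes 1/12.
Lucia is living and takes 1/4.
Octavio is living and takes 1/4.

Fernando 1/12; Graciela 1/8; Hugo 1/12; Lucia 1/4; Octavio 1/4; Teodoro 1/12; Ximena 1/8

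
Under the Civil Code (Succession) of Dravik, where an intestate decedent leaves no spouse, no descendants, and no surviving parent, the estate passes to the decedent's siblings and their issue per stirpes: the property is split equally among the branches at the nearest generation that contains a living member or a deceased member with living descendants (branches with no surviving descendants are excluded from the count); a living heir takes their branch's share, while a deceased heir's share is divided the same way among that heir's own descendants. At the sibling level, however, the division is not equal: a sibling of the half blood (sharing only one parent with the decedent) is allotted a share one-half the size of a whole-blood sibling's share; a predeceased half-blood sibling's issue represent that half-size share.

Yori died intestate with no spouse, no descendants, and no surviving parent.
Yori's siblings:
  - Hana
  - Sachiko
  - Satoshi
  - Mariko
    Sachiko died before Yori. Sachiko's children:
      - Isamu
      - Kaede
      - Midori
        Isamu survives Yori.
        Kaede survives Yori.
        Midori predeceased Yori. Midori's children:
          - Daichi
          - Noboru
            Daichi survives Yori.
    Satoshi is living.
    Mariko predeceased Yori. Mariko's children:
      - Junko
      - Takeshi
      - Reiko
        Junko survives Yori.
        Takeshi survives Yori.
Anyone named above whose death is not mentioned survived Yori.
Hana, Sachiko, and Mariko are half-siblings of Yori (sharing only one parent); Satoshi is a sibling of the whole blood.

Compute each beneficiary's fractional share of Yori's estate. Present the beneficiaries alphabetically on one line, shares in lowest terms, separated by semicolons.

No spouse, descendants, or parent survives, so the estate passes to Yori's siblings per stirpes.
Half-blood siblings count for one-half the weight of whole-blood siblings at the initial division.
Dividing 1 in proportion to weights (total weight 5/2): Hana (weight 1/2) → 1/5; Sachiko (weight 1/2) → 1/5; Satoshi (weight 1) → 2/5; Mariko (weight 1/2) → 1/5.
Hana is living and takes 1/5.
Sachiko predeceased; the 1/5 allotted to Sachiko's branch passes to Sachiko's issue by representation.
The 1/5 is divided into 3 equal shares of 1/15 among Isamu, Kaede, Midori.
Isamu is living and takes 1/15.
Kaede is living and takes 1/15.
Midori predeceased; the 1/15 allotted to Midori's branch passes to Midori's issue by representation.
The 1/15 is divided into 2 equal shares of 1/30 among Daichi, Noboru.
Daichi is living and takes 1/30.
Noboru is living and takes 1/30.
Satoshi is living and takes 2/5.
Mariko predeceased; the 1/5 allotted to Mariko's branch passes to Mariko's issue by representation.
The 1/5 is divided into 3 equal shares of 1/15 among Junko, Takeshi, Reiko.
Junko is living and takes 1/15.
Takeshi is living and takes 1/15.
Reiko is living and takes 1/15.

Daichi 1/30; Hana 1/5; Isamu 1/15; Junko 1/15; Kaede 1/15; Noboru 1/30; Reiko 1/15; Satoshi 2/5; Takeshi 1/15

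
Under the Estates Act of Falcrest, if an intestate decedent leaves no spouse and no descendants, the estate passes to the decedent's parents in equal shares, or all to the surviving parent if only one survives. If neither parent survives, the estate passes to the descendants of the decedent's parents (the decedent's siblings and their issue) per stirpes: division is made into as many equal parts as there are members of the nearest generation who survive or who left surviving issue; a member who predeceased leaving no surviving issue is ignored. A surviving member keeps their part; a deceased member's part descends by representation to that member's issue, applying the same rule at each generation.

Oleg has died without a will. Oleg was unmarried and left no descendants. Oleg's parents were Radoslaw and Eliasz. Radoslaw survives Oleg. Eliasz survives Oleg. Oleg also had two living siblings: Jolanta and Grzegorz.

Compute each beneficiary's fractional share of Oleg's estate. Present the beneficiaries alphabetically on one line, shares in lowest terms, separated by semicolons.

Eliasz 1/2; Radoslaw 1/2

Both parents survive, so Radoslaw and Eliasz each take 1/2. The siblings take nothing because a surviving parent has priority.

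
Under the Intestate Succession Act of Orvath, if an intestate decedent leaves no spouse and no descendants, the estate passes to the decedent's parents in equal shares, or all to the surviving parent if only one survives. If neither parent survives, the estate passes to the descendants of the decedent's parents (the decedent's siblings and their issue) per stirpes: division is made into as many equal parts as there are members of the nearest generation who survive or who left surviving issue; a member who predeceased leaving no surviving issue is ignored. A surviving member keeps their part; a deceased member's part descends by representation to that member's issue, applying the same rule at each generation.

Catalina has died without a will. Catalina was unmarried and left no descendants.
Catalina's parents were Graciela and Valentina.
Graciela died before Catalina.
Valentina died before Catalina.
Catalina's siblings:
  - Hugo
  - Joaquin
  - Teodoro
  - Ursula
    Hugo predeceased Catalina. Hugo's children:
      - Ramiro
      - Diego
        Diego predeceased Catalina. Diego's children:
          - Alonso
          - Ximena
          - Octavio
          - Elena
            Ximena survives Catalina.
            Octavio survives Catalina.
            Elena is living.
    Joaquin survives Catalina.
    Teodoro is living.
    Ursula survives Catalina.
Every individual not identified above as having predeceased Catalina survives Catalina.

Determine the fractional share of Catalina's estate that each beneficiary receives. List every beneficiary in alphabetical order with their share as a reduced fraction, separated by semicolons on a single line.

Neither parent survives and there are no descendants, so the estate passes to Catalina's siblings and their issue per stirpes.
The estate is divided into 4 equal shares of 1/4 among Hugo, Joaquin, Teodoro, Ursula.
Hugo predeceased; the 1/4 allotted to Hugo's branch passes to Hugo's issue by representation.
The 1/4 is divided into 2 equal shares of 1/8 among Ramiro, Diego.
Ramiro is living and takes 1/8.
Diego predeceased; the 1/8 allotted to Diego's branch passes to Diego's issue by representation.
The 1/8 is divided into 4 equal shares of 1/32 among Alonso, Ximena, Octavio, Elena.
Alonso is living and takes 1/32.
Ximena is living and takes 1/32.
Octavio is living and takes 1/32.
Elena is living and takes 1/32.
Joaquin is living and takes 1/4.
Teodoro is living and takes 1/4.
Ursula is living and takes 1/4.

Alonso 1/32; Elena 1/32; Joaquin 1/4; Octavio 1/32; Ramiro 1/8; Teodoro 1/4; Ursula 1/4; Ximena 1/32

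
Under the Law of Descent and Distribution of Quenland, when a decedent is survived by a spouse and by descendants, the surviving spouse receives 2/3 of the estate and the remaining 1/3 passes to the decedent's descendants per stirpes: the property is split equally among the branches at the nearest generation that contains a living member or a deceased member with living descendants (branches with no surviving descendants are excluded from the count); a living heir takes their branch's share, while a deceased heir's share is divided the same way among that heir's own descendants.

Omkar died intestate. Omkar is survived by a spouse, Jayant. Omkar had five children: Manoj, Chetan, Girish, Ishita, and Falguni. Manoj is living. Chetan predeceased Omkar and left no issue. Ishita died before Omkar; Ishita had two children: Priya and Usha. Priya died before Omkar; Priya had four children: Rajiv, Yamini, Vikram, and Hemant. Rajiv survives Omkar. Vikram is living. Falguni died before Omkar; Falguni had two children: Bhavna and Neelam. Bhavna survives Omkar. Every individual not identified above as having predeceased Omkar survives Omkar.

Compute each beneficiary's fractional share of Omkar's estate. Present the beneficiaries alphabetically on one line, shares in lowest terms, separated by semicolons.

Bhavna 1/24; Girish 1/12; Hemant 1/96; Jayant 2/3; Manoj 1/12; Neelam 1/24; Rajiv 1/96; Usha 1/24; Vikram 1/96; Yamini 1/96

Jayant, as surviving spouse, takes 2/3.
The remaining 1/3 passes to Omkar's descendants per stirpes.
Chetan left no surviving issue, so that branch lapses and is disregarded.
The 1/3 is divided into 4 equal shares of 1/12 among Manoj, Girish, Ishita, Falguni.
Manoj is living and takes 1/12.
Girish is living and takes 1/12.
Ishita predeceased; the 1/12 allotted to Ishita's branch passes to Ishita's issue by representation.
The 1/12 is divided into 2 equal shares of 1/24 among Priya, Usha.
Priya predeceased; the 1/24 allotted to Priya's branch passes to Priya's issue by representation.
The 1/24 is divided into 4 equal shares of 1/96 among Rajiv, Yamini, Vikram, Hemant.
Rajiv is living and takes 1/96.
Yamini is living and takes 1/96.
Vikram is living and takes 1/96.
Hemant is living and takes 1/96.
Usha is living and takes 1/24.
Falguni predeceased; the 1/12 allotted to Falguni's branch passes to Falguni's issue by representation.
The 1/12 is divided into 2 equal shares of 1/24 among Bhavna, Neelam.
Bhavna is living and takes 1/24.
Neelam is living and takes 1/24.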